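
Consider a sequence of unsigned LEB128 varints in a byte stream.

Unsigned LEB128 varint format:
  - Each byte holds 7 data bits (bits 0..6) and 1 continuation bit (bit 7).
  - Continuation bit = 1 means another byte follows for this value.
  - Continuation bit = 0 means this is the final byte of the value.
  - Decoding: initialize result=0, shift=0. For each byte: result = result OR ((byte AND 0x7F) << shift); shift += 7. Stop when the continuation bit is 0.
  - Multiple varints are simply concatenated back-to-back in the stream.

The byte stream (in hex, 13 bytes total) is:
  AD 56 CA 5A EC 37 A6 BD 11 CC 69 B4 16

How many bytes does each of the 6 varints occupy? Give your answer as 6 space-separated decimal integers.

Answer: 2 2 2 3 2 2

Derivation:
  byte[0]=0xAD cont=1 payload=0x2D=45: acc |= 45<<0 -> acc=45 shift=7
  byte[1]=0x56 cont=0 payload=0x56=86: acc |= 86<<7 -> acc=11053 shift=14 [end]
Varint 1: bytes[0:2] = AD 56 -> value 11053 (2 byte(s))
  byte[2]=0xCA cont=1 payload=0x4A=74: acc |= 74<<0 -> acc=74 shift=7
  byte[3]=0x5A cont=0 payload=0x5A=90: acc |= 90<<7 -> acc=11594 shift=14 [end]
Varint 2: bytes[2:4] = CA 5A -> value 11594 (2 byte(s))
  byte[4]=0xEC cont=1 payload=0x6C=108: acc |= 108<<0 -> acc=108 shift=7
  byte[5]=0x37 cont=0 payload=0x37=55: acc |= 55<<7 -> acc=7148 shift=14 [end]
Varint 3: bytes[4:6] = EC 37 -> value 7148 (2 byte(s))
  byte[6]=0xA6 cont=1 payload=0x26=38: acc |= 38<<0 -> acc=38 shift=7
  byte[7]=0xBD cont=1 payload=0x3D=61: acc |= 61<<7 -> acc=7846 shift=14
  byte[8]=0x11 cont=0 payload=0x11=17: acc |= 17<<14 -> acc=286374 shift=21 [end]
Varint 4: bytes[6:9] = A6 BD 11 -> value 286374 (3 byte(s))
  byte[9]=0xCC cont=1 payload=0x4C=76: acc |= 76<<0 -> acc=76 shift=7
  byte[10]=0x69 cont=0 payload=0x69=105: acc |= 105<<7 -> acc=13516 shift=14 [end]
Varint 5: bytes[9:11] = CC 69 -> value 13516 (2 byte(s))
  byte[11]=0xB4 cont=1 payload=0x34=52: acc |= 52<<0 -> acc=52 shift=7
  byte[12]=0x16 cont=0 payload=0x16=22: acc |= 22<<7 -> acc=2868 shift=14 [end]
Varint 6: bytes[11:13] = B4 16 -> value 2868 (2 byte(s))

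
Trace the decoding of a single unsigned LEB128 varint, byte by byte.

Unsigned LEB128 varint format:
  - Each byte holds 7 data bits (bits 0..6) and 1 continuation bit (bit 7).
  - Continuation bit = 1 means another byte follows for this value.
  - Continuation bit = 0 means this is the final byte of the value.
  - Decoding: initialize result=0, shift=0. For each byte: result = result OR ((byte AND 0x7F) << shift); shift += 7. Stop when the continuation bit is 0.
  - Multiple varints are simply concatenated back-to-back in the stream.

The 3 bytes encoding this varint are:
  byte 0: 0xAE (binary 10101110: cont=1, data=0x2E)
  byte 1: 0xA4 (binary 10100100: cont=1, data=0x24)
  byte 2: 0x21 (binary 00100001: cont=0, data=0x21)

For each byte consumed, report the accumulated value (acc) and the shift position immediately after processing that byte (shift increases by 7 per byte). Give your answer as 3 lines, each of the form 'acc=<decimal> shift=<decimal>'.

byte 0=0xAE: payload=0x2E=46, contrib = 46<<0 = 46; acc -> 46, shift -> 7
byte 1=0xA4: payload=0x24=36, contrib = 36<<7 = 4608; acc -> 4654, shift -> 14
byte 2=0x21: payload=0x21=33, contrib = 33<<14 = 540672; acc -> 545326, shift -> 21

Answer: acc=46 shift=7
acc=4654 shift=14
acc=545326 shift=21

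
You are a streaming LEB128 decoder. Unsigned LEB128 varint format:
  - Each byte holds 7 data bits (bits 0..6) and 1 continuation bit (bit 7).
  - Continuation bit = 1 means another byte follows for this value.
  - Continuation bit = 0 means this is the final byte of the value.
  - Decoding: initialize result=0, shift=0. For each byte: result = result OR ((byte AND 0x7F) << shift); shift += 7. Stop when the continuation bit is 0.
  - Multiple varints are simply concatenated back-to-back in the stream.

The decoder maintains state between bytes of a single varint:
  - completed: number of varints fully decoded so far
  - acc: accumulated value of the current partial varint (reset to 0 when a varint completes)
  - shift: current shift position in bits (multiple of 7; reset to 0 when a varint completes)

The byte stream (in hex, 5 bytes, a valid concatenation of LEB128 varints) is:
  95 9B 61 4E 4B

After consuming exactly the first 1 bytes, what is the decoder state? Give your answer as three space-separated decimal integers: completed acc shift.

byte[0]=0x95 cont=1 payload=0x15: acc |= 21<<0 -> completed=0 acc=21 shift=7

Answer: 0 21 7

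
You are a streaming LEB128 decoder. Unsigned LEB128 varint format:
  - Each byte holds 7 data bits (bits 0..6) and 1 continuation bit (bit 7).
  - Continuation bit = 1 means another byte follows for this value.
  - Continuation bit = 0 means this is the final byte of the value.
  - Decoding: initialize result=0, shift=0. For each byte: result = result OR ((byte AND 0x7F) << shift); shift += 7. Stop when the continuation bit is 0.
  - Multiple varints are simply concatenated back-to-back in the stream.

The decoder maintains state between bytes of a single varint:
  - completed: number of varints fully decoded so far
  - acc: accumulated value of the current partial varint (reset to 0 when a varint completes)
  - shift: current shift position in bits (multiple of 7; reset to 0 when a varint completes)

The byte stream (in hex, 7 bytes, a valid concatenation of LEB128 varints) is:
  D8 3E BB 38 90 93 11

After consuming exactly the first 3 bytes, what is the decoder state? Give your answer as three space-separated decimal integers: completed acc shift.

Answer: 1 59 7

Derivation:
byte[0]=0xD8 cont=1 payload=0x58: acc |= 88<<0 -> completed=0 acc=88 shift=7
byte[1]=0x3E cont=0 payload=0x3E: varint #1 complete (value=8024); reset -> completed=1 acc=0 shift=0
byte[2]=0xBB cont=1 payload=0x3B: acc |= 59<<0 -> completed=1 acc=59 shift=7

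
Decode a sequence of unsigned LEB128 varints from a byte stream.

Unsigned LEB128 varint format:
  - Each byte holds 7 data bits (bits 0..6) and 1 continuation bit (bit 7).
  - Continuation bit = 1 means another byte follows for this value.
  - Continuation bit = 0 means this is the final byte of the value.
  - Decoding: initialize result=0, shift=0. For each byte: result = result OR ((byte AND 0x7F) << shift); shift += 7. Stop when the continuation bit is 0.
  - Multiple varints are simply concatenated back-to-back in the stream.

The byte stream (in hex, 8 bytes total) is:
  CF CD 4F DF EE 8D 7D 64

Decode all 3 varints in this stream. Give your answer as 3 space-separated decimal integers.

Answer: 1304271 262371167 100

Derivation:
  byte[0]=0xCF cont=1 payload=0x4F=79: acc |= 79<<0 -> acc=79 shift=7
  byte[1]=0xCD cont=1 payload=0x4D=77: acc |= 77<<7 -> acc=9935 shift=14
  byte[2]=0x4F cont=0 payload=0x4F=79: acc |= 79<<14 -> acc=1304271 shift=21 [end]
Varint 1: bytes[0:3] = CF CD 4F -> value 1304271 (3 byte(s))
  byte[3]=0xDF cont=1 payload=0x5F=95: acc |= 95<<0 -> acc=95 shift=7
  byte[4]=0xEE cont=1 payload=0x6E=110: acc |= 110<<7 -> acc=14175 shift=14
  byte[5]=0x8D cont=1 payload=0x0D=13: acc |= 13<<14 -> acc=227167 shift=21
  byte[6]=0x7D cont=0 payload=0x7D=125: acc |= 125<<21 -> acc=262371167 shift=28 [end]
Varint 2: bytes[3:7] = DF EE 8D 7D -> value 262371167 (4 byte(s))
  byte[7]=0x64 cont=0 payload=0x64=100: acc |= 100<<0 -> acc=100 shift=7 [end]
Varint 3: bytes[7:8] = 64 -> value 100 (1 byte(s))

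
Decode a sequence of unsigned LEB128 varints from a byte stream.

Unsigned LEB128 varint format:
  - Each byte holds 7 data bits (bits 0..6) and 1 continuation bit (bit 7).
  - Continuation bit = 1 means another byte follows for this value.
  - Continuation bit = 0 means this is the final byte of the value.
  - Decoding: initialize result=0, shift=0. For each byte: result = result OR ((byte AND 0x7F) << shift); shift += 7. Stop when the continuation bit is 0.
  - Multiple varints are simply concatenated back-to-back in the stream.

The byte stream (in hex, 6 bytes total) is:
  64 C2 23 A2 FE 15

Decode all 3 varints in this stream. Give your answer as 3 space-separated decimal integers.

  byte[0]=0x64 cont=0 payload=0x64=100: acc |= 100<<0 -> acc=100 shift=7 [end]
Varint 1: bytes[0:1] = 64 -> value 100 (1 byte(s))
  byte[1]=0xC2 cont=1 payload=0x42=66: acc |= 66<<0 -> acc=66 shift=7
  byte[2]=0x23 cont=0 payload=0x23=35: acc |= 35<<7 -> acc=4546 shift=14 [end]
Varint 2: bytes[1:3] = C2 23 -> value 4546 (2 byte(s))
  byte[3]=0xA2 cont=1 payload=0x22=34: acc |= 34<<0 -> acc=34 shift=7
  byte[4]=0xFE cont=1 payload=0x7E=126: acc |= 126<<7 -> acc=16162 shift=14
  byte[5]=0x15 cont=0 payload=0x15=21: acc |= 21<<14 -> acc=360226 shift=21 [end]
Varint 3: bytes[3:6] = A2 FE 15 -> value 360226 (3 byte(s))

Answer: 100 4546 360226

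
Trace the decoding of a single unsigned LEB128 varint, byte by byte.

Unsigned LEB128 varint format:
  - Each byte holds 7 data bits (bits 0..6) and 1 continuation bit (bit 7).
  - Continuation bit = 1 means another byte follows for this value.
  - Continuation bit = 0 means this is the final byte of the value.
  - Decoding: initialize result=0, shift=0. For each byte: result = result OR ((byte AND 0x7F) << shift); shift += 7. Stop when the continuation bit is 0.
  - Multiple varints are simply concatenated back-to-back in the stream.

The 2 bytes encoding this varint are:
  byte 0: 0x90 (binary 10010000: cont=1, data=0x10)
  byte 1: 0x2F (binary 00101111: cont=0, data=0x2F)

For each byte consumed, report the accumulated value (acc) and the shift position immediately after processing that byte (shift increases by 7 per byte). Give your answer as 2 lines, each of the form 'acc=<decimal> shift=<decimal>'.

byte 0=0x90: payload=0x10=16, contrib = 16<<0 = 16; acc -> 16, shift -> 7
byte 1=0x2F: payload=0x2F=47, contrib = 47<<7 = 6016; acc -> 6032, shift -> 14

Answer: acc=16 shift=7
acc=6032 shift=14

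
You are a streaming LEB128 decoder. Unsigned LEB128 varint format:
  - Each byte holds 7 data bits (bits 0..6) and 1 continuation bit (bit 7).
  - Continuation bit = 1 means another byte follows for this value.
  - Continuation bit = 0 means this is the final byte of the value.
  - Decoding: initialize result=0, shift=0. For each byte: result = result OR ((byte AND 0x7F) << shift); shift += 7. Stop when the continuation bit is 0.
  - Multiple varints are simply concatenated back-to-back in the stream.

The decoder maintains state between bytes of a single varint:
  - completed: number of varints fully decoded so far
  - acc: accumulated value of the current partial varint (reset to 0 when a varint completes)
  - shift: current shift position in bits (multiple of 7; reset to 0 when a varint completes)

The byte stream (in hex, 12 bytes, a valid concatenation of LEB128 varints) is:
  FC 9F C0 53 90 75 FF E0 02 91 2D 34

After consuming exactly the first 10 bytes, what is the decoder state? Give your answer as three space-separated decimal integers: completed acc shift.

Answer: 3 17 7

Derivation:
byte[0]=0xFC cont=1 payload=0x7C: acc |= 124<<0 -> completed=0 acc=124 shift=7
byte[1]=0x9F cont=1 payload=0x1F: acc |= 31<<7 -> completed=0 acc=4092 shift=14
byte[2]=0xC0 cont=1 payload=0x40: acc |= 64<<14 -> completed=0 acc=1052668 shift=21
byte[3]=0x53 cont=0 payload=0x53: varint #1 complete (value=175116284); reset -> completed=1 acc=0 shift=0
byte[4]=0x90 cont=1 payload=0x10: acc |= 16<<0 -> completed=1 acc=16 shift=7
byte[5]=0x75 cont=0 payload=0x75: varint #2 complete (value=14992); reset -> completed=2 acc=0 shift=0
byte[6]=0xFF cont=1 payload=0x7F: acc |= 127<<0 -> completed=2 acc=127 shift=7
byte[7]=0xE0 cont=1 payload=0x60: acc |= 96<<7 -> completed=2 acc=12415 shift=14
byte[8]=0x02 cont=0 payload=0x02: varint #3 complete (value=45183); reset -> completed=3 acc=0 shift=0
byte[9]=0x91 cont=1 payload=0x11: acc |= 17<<0 -> completed=3 acc=17 shift=7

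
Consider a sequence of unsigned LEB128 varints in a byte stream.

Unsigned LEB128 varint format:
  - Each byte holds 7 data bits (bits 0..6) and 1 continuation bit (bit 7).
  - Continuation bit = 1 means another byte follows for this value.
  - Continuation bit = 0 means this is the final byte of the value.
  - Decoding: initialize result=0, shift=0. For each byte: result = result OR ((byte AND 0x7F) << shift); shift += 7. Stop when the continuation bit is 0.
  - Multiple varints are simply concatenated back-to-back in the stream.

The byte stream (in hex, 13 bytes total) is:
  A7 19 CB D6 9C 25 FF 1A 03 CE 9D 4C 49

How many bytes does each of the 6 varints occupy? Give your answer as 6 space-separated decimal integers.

  byte[0]=0xA7 cont=1 payload=0x27=39: acc |= 39<<0 -> acc=39 shift=7
  byte[1]=0x19 cont=0 payload=0x19=25: acc |= 25<<7 -> acc=3239 shift=14 [end]
Varint 1: bytes[0:2] = A7 19 -> value 3239 (2 byte(s))
  byte[2]=0xCB cont=1 payload=0x4B=75: acc |= 75<<0 -> acc=75 shift=7
  byte[3]=0xD6 cont=1 payload=0x56=86: acc |= 86<<7 -> acc=11083 shift=14
  byte[4]=0x9C cont=1 payload=0x1C=28: acc |= 28<<14 -> acc=469835 shift=21
  byte[5]=0x25 cont=0 payload=0x25=37: acc |= 37<<21 -> acc=78064459 shift=28 [end]
Varint 2: bytes[2:6] = CB D6 9C 25 -> value 78064459 (4 byte(s))
  byte[6]=0xFF cont=1 payload=0x7F=127: acc |= 127<<0 -> acc=127 shift=7
  byte[7]=0x1A cont=0 payload=0x1A=26: acc |= 26<<7 -> acc=3455 shift=14 [end]
Varint 3: bytes[6:8] = FF 1A -> value 3455 (2 byte(s))
  byte[8]=0x03 cont=0 payload=0x03=3: acc |= 3<<0 -> acc=3 shift=7 [end]
Varint 4: bytes[8:9] = 03 -> value 3 (1 byte(s))
  byte[9]=0xCE cont=1 payload=0x4E=78: acc |= 78<<0 -> acc=78 shift=7
  byte[10]=0x9D cont=1 payload=0x1D=29: acc |= 29<<7 -> acc=3790 shift=14
  byte[11]=0x4C cont=0 payload=0x4C=76: acc |= 76<<14 -> acc=1248974 shift=21 [end]
Varint 5: bytes[9:12] = CE 9D 4C -> value 1248974 (3 byte(s))
  byte[12]=0x49 cont=0 payload=0x49=73: acc |= 73<<0 -> acc=73 shift=7 [end]
Varint 6: bytes[12:13] = 49 -> value 73 (1 byte(s))

Answer: 2 4 2 1 3 1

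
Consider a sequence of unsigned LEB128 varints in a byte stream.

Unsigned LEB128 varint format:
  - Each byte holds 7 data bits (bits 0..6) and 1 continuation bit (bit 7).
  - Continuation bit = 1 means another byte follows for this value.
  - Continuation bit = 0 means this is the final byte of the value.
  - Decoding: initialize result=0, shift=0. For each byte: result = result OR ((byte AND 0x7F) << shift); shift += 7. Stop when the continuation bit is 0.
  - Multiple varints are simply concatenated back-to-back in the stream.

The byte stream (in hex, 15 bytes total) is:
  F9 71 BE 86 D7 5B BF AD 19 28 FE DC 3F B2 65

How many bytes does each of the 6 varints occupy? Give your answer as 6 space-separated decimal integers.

Answer: 2 4 3 1 3 2

Derivation:
  byte[0]=0xF9 cont=1 payload=0x79=121: acc |= 121<<0 -> acc=121 shift=7
  byte[1]=0x71 cont=0 payload=0x71=113: acc |= 113<<7 -> acc=14585 shift=14 [end]
Varint 1: bytes[0:2] = F9 71 -> value 14585 (2 byte(s))
  byte[2]=0xBE cont=1 payload=0x3E=62: acc |= 62<<0 -> acc=62 shift=7
  byte[3]=0x86 cont=1 payload=0x06=6: acc |= 6<<7 -> acc=830 shift=14
  byte[4]=0xD7 cont=1 payload=0x57=87: acc |= 87<<14 -> acc=1426238 shift=21
  byte[5]=0x5B cont=0 payload=0x5B=91: acc |= 91<<21 -> acc=192267070 shift=28 [end]
Varint 2: bytes[2:6] = BE 86 D7 5B -> value 192267070 (4 byte(s))
  byte[6]=0xBF cont=1 payload=0x3F=63: acc |= 63<<0 -> acc=63 shift=7
  byte[7]=0xAD cont=1 payload=0x2D=45: acc |= 45<<7 -> acc=5823 shift=14
  byte[8]=0x19 cont=0 payload=0x19=25: acc |= 25<<14 -> acc=415423 shift=21 [end]
Varint 3: bytes[6:9] = BF AD 19 -> value 415423 (3 byte(s))
  byte[9]=0x28 cont=0 payload=0x28=40: acc |= 40<<0 -> acc=40 shift=7 [end]
Varint 4: bytes[9:10] = 28 -> value 40 (1 byte(s))
  byte[10]=0xFE cont=1 payload=0x7E=126: acc |= 126<<0 -> acc=126 shift=7
  byte[11]=0xDC cont=1 payload=0x5C=92: acc |= 92<<7 -> acc=11902 shift=14
  byte[12]=0x3F cont=0 payload=0x3F=63: acc |= 63<<14 -> acc=1044094 shift=21 [end]
Varint 5: bytes[10:13] = FE DC 3F -> value 1044094 (3 byte(s))
  byte[13]=0xB2 cont=1 payload=0x32=50: acc |= 50<<0 -> acc=50 shift=7
  byte[14]=0x65 cont=0 payload=0x65=101: acc |= 101<<7 -> acc=12978 shift=14 [end]
Varint 6: bytes[13:15] = B2 65 -> value 12978 (2 byte(s))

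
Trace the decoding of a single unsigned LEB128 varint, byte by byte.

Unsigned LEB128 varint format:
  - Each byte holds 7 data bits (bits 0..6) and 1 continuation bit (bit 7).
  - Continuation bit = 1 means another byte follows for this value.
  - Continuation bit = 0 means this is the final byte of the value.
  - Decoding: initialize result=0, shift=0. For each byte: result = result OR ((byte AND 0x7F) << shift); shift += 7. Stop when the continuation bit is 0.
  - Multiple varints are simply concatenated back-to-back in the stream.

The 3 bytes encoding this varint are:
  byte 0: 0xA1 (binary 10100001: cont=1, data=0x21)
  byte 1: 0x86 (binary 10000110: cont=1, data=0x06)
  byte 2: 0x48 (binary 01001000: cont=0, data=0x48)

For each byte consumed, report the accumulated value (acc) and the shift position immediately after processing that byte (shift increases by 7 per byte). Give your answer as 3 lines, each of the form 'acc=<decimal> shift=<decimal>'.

Answer: acc=33 shift=7
acc=801 shift=14
acc=1180449 shift=21

Derivation:
byte 0=0xA1: payload=0x21=33, contrib = 33<<0 = 33; acc -> 33, shift -> 7
byte 1=0x86: payload=0x06=6, contrib = 6<<7 = 768; acc -> 801, shift -> 14
byte 2=0x48: payload=0x48=72, contrib = 72<<14 = 1179648; acc -> 1180449, shift -> 21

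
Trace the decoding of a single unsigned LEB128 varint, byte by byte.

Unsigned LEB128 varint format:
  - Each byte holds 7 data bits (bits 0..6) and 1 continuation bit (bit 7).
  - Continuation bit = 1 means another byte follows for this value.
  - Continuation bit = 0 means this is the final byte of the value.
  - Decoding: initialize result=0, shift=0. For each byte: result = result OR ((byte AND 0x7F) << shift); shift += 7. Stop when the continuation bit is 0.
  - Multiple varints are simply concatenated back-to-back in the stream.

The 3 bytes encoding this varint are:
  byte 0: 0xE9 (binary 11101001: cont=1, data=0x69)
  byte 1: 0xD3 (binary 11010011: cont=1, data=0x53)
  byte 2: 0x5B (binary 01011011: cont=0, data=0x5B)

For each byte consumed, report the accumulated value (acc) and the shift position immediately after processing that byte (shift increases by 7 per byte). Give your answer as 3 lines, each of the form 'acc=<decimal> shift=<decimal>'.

byte 0=0xE9: payload=0x69=105, contrib = 105<<0 = 105; acc -> 105, shift -> 7
byte 1=0xD3: payload=0x53=83, contrib = 83<<7 = 10624; acc -> 10729, shift -> 14
byte 2=0x5B: payload=0x5B=91, contrib = 91<<14 = 1490944; acc -> 1501673, shift -> 21

Answer: acc=105 shift=7
acc=10729 shift=14
acc=1501673 shift=21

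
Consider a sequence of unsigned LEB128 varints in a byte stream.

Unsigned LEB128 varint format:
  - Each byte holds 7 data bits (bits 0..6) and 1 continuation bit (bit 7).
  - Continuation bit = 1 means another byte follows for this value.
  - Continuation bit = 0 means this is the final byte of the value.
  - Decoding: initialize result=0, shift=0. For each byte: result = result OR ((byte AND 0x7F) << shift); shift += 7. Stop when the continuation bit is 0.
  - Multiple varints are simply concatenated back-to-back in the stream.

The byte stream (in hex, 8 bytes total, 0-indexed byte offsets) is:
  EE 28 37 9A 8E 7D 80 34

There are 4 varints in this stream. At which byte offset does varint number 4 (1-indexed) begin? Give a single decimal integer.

  byte[0]=0xEE cont=1 payload=0x6E=110: acc |= 110<<0 -> acc=110 shift=7
  byte[1]=0x28 cont=0 payload=0x28=40: acc |= 40<<7 -> acc=5230 shift=14 [end]
Varint 1: bytes[0:2] = EE 28 -> value 5230 (2 byte(s))
  byte[2]=0x37 cont=0 payload=0x37=55: acc |= 55<<0 -> acc=55 shift=7 [end]
Varint 2: bytes[2:3] = 37 -> value 55 (1 byte(s))
  byte[3]=0x9A cont=1 payload=0x1A=26: acc |= 26<<0 -> acc=26 shift=7
  byte[4]=0x8E cont=1 payload=0x0E=14: acc |= 14<<7 -> acc=1818 shift=14
  byte[5]=0x7D cont=0 payload=0x7D=125: acc |= 125<<14 -> acc=2049818 shift=21 [end]
Varint 3: bytes[3:6] = 9A 8E 7D -> value 2049818 (3 byte(s))
  byte[6]=0x80 cont=1 payload=0x00=0: acc |= 0<<0 -> acc=0 shift=7
  byte[7]=0x34 cont=0 payload=0x34=52: acc |= 52<<7 -> acc=6656 shift=14 [end]
Varint 4: bytes[6:8] = 80 34 -> value 6656 (2 byte(s))

Answer: 6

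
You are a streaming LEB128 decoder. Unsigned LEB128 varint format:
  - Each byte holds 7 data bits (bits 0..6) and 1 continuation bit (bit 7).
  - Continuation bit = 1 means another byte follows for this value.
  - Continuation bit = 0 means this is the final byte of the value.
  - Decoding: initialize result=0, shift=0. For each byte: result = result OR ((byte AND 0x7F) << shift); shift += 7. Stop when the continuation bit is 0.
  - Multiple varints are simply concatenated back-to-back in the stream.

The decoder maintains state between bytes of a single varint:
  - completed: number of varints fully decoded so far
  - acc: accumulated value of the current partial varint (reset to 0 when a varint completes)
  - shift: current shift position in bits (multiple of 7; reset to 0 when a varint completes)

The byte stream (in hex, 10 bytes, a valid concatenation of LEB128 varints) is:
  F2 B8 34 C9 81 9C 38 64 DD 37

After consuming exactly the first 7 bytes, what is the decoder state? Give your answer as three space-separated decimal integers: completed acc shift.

byte[0]=0xF2 cont=1 payload=0x72: acc |= 114<<0 -> completed=0 acc=114 shift=7
byte[1]=0xB8 cont=1 payload=0x38: acc |= 56<<7 -> completed=0 acc=7282 shift=14
byte[2]=0x34 cont=0 payload=0x34: varint #1 complete (value=859250); reset -> completed=1 acc=0 shift=0
byte[3]=0xC9 cont=1 payload=0x49: acc |= 73<<0 -> completed=1 acc=73 shift=7
byte[4]=0x81 cont=1 payload=0x01: acc |= 1<<7 -> completed=1 acc=201 shift=14
byte[5]=0x9C cont=1 payload=0x1C: acc |= 28<<14 -> completed=1 acc=458953 shift=21
byte[6]=0x38 cont=0 payload=0x38: varint #2 complete (value=117899465); reset -> completed=2 acc=0 shift=0

Answer: 2 0 0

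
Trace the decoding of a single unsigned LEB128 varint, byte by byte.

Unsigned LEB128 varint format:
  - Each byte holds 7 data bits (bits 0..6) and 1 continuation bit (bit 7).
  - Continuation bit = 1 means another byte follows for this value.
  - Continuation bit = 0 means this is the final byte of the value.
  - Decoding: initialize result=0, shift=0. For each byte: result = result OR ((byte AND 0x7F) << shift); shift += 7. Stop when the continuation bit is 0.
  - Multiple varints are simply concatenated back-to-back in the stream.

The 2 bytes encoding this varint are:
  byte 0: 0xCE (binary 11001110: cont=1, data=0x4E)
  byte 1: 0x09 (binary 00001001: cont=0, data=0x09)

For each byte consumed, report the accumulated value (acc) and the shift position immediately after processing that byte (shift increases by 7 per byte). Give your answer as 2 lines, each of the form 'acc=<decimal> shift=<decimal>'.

Answer: acc=78 shift=7
acc=1230 shift=14

Derivation:
byte 0=0xCE: payload=0x4E=78, contrib = 78<<0 = 78; acc -> 78, shift -> 7
byte 1=0x09: payload=0x09=9, contrib = 9<<7 = 1152; acc -> 1230, shift -> 14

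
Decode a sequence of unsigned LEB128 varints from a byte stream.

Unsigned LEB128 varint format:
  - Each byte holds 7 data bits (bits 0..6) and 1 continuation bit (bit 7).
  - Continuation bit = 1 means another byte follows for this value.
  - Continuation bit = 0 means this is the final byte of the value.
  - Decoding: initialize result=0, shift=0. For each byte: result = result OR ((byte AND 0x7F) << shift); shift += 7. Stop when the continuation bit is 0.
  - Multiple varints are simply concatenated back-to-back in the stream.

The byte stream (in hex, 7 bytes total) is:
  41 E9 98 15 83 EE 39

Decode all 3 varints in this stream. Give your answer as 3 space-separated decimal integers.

Answer: 65 347241 947971

Derivation:
  byte[0]=0x41 cont=0 payload=0x41=65: acc |= 65<<0 -> acc=65 shift=7 [end]
Varint 1: bytes[0:1] = 41 -> value 65 (1 byte(s))
  byte[1]=0xE9 cont=1 payload=0x69=105: acc |= 105<<0 -> acc=105 shift=7
  byte[2]=0x98 cont=1 payload=0x18=24: acc |= 24<<7 -> acc=3177 shift=14
  byte[3]=0x15 cont=0 payload=0x15=21: acc |= 21<<14 -> acc=347241 shift=21 [end]
Varint 2: bytes[1:4] = E9 98 15 -> value 347241 (3 byte(s))
  byte[4]=0x83 cont=1 payload=0x03=3: acc |= 3<<0 -> acc=3 shift=7
  byte[5]=0xEE cont=1 payload=0x6E=110: acc |= 110<<7 -> acc=14083 shift=14
  byte[6]=0x39 cont=0 payload=0x39=57: acc |= 57<<14 -> acc=947971 shift=21 [end]
Varint 3: bytes[4:7] = 83 EE 39 -> value 947971 (3 byte(s))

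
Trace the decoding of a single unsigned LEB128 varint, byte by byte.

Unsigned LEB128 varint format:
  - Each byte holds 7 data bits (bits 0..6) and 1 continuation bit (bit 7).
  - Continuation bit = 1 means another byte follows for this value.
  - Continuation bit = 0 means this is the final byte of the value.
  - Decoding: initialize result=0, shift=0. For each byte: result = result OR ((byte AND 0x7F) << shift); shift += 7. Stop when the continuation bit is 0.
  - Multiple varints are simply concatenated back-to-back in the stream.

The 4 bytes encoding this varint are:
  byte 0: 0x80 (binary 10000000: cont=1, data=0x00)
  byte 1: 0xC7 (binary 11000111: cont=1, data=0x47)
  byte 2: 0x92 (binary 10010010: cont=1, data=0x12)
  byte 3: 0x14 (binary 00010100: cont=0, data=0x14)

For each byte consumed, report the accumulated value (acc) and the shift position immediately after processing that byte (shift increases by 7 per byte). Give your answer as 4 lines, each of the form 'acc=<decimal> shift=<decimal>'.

Answer: acc=0 shift=7
acc=9088 shift=14
acc=304000 shift=21
acc=42247040 shift=28

Derivation:
byte 0=0x80: payload=0x00=0, contrib = 0<<0 = 0; acc -> 0, shift -> 7
byte 1=0xC7: payload=0x47=71, contrib = 71<<7 = 9088; acc -> 9088, shift -> 14
byte 2=0x92: payload=0x12=18, contrib = 18<<14 = 294912; acc -> 304000, shift -> 21
byte 3=0x14: payload=0x14=20, contrib = 20<<21 = 41943040; acc -> 42247040, shift -> 28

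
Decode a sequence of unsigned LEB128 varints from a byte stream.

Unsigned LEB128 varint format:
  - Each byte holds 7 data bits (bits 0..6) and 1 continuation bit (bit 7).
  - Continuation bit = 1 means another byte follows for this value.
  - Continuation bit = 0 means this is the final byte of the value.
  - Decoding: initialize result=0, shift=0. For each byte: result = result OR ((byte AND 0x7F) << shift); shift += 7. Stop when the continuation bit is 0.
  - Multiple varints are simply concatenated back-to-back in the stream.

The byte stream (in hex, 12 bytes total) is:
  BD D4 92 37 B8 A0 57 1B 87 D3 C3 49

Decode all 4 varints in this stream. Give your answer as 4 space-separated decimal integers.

Answer: 115649085 1429560 27 154200455

Derivation:
  byte[0]=0xBD cont=1 payload=0x3D=61: acc |= 61<<0 -> acc=61 shift=7
  byte[1]=0xD4 cont=1 payload=0x54=84: acc |= 84<<7 -> acc=10813 shift=14
  byte[2]=0x92 cont=1 payload=0x12=18: acc |= 18<<14 -> acc=305725 shift=21
  byte[3]=0x37 cont=0 payload=0x37=55: acc |= 55<<21 -> acc=115649085 shift=28 [end]
Varint 1: bytes[0:4] = BD D4 92 37 -> value 115649085 (4 byte(s))
  byte[4]=0xB8 cont=1 payload=0x38=56: acc |= 56<<0 -> acc=56 shift=7
  byte[5]=0xA0 cont=1 payload=0x20=32: acc |= 32<<7 -> acc=4152 shift=14
  byte[6]=0x57 cont=0 payload=0x57=87: acc |= 87<<14 -> acc=1429560 shift=21 [end]
Varint 2: bytes[4:7] = B8 A0 57 -> value 1429560 (3 byte(s))
  byte[7]=0x1B cont=0 payload=0x1B=27: acc |= 27<<0 -> acc=27 shift=7 [end]
Varint 3: bytes[7:8] = 1B -> value 27 (1 byte(s))
  byte[8]=0x87 cont=1 payload=0x07=7: acc |= 7<<0 -> acc=7 shift=7
  byte[9]=0xD3 cont=1 payload=0x53=83: acc |= 83<<7 -> acc=10631 shift=14
  byte[10]=0xC3 cont=1 payload=0x43=67: acc |= 67<<14 -> acc=1108359 shift=21
  byte[11]=0x49 cont=0 payload=0x49=73: acc |= 73<<21 -> acc=154200455 shift=28 [end]
Varint 4: bytes[8:12] = 87 D3 C3 49 -> value 154200455 (4 byte(s))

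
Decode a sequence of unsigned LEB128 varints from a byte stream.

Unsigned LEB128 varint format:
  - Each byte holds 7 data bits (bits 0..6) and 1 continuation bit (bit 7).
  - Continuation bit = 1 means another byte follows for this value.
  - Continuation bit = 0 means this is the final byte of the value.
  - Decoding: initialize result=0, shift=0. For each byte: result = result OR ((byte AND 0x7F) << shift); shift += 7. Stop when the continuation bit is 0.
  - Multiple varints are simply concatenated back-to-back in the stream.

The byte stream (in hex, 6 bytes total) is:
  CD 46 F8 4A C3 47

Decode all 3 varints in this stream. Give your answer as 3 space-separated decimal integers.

  byte[0]=0xCD cont=1 payload=0x4D=77: acc |= 77<<0 -> acc=77 shift=7
  byte[1]=0x46 cont=0 payload=0x46=70: acc |= 70<<7 -> acc=9037 shift=14 [end]
Varint 1: bytes[0:2] = CD 46 -> value 9037 (2 byte(s))
  byte[2]=0xF8 cont=1 payload=0x78=120: acc |= 120<<0 -> acc=120 shift=7
  byte[3]=0x4A cont=0 payload=0x4A=74: acc |= 74<<7 -> acc=9592 shift=14 [end]
Varint 2: bytes[2:4] = F8 4A -> value 9592 (2 byte(s))
  byte[4]=0xC3 cont=1 payload=0x43=67: acc |= 67<<0 -> acc=67 shift=7
  byte[5]=0x47 cont=0 payload=0x47=71: acc |= 71<<7 -> acc=9155 shift=14 [end]
Varint 3: bytes[4:6] = C3 47 -> value 9155 (2 byte(s))

Answer: 9037 9592 9155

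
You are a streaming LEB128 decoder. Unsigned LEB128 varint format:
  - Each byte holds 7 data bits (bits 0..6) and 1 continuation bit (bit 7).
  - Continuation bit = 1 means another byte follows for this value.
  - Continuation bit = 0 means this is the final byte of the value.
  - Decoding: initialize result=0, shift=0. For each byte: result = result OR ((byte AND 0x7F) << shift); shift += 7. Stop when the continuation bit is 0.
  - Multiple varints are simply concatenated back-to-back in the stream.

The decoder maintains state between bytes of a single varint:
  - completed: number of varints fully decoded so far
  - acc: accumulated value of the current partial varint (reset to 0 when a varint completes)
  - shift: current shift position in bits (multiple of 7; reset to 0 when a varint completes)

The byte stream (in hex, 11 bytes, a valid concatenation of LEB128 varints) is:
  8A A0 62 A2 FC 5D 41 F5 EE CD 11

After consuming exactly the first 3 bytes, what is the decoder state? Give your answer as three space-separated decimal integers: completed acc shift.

byte[0]=0x8A cont=1 payload=0x0A: acc |= 10<<0 -> completed=0 acc=10 shift=7
byte[1]=0xA0 cont=1 payload=0x20: acc |= 32<<7 -> completed=0 acc=4106 shift=14
byte[2]=0x62 cont=0 payload=0x62: varint #1 complete (value=1609738); reset -> completed=1 acc=0 shift=0

Answer: 1 0 0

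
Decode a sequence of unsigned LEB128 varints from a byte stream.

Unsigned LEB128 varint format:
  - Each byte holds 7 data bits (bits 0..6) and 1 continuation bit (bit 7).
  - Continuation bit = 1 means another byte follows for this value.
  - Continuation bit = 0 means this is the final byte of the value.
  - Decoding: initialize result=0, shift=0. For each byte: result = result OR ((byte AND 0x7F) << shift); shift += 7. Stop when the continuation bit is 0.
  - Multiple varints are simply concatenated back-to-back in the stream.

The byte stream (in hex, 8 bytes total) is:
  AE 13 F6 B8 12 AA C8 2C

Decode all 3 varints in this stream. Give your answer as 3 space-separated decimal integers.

Answer: 2478 302198 730154

Derivation:
  byte[0]=0xAE cont=1 payload=0x2E=46: acc |= 46<<0 -> acc=46 shift=7
  byte[1]=0x13 cont=0 payload=0x13=19: acc |= 19<<7 -> acc=2478 shift=14 [end]
Varint 1: bytes[0:2] = AE 13 -> value 2478 (2 byte(s))
  byte[2]=0xF6 cont=1 payload=0x76=118: acc |= 118<<0 -> acc=118 shift=7
  byte[3]=0xB8 cont=1 payload=0x38=56: acc |= 56<<7 -> acc=7286 shift=14
  byte[4]=0x12 cont=0 payload=0x12=18: acc |= 18<<14 -> acc=302198 shift=21 [end]
Varint 2: bytes[2:5] = F6 B8 12 -> value 302198 (3 byte(s))
  byte[5]=0xAA cont=1 payload=0x2A=42: acc |= 42<<0 -> acc=42 shift=7
  byte[6]=0xC8 cont=1 payload=0x48=72: acc |= 72<<7 -> acc=9258 shift=14
  byte[7]=0x2C cont=0 payload=0x2C=44: acc |= 44<<14 -> acc=730154 shift=21 [end]
Varint 3: bytes[5:8] = AA C8 2C -> value 730154 (3 byte(s))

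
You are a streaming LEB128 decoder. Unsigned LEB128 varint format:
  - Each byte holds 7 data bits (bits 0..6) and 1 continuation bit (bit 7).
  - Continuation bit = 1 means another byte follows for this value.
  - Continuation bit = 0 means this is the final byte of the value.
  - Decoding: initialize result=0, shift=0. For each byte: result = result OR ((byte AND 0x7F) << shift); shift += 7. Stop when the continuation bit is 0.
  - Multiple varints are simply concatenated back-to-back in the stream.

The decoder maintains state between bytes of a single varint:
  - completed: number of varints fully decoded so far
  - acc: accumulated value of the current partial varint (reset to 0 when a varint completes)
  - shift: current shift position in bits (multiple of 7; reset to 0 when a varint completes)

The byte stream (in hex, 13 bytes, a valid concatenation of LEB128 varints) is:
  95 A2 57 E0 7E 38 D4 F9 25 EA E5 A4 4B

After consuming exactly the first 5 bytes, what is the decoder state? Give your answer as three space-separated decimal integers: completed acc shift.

Answer: 2 0 0

Derivation:
byte[0]=0x95 cont=1 payload=0x15: acc |= 21<<0 -> completed=0 acc=21 shift=7
byte[1]=0xA2 cont=1 payload=0x22: acc |= 34<<7 -> completed=0 acc=4373 shift=14
byte[2]=0x57 cont=0 payload=0x57: varint #1 complete (value=1429781); reset -> completed=1 acc=0 shift=0
byte[3]=0xE0 cont=1 payload=0x60: acc |= 96<<0 -> completed=1 acc=96 shift=7
byte[4]=0x7E cont=0 payload=0x7E: varint #2 complete (value=16224); reset -> completed=2 acc=0 shift=0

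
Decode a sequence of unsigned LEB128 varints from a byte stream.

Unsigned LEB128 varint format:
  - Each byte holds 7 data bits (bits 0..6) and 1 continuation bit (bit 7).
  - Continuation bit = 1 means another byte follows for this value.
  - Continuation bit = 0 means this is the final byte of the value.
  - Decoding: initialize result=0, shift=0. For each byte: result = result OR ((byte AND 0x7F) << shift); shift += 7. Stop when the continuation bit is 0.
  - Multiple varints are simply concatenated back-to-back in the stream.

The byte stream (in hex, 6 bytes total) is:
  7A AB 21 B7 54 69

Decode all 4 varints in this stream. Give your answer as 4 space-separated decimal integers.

Answer: 122 4267 10807 105

Derivation:
  byte[0]=0x7A cont=0 payload=0x7A=122: acc |= 122<<0 -> acc=122 shift=7 [end]
Varint 1: bytes[0:1] = 7A -> value 122 (1 byte(s))
  byte[1]=0xAB cont=1 payload=0x2B=43: acc |= 43<<0 -> acc=43 shift=7
  byte[2]=0x21 cont=0 payload=0x21=33: acc |= 33<<7 -> acc=4267 shift=14 [end]
Varint 2: bytes[1:3] = AB 21 -> value 4267 (2 byte(s))
  byte[3]=0xB7 cont=1 payload=0x37=55: acc |= 55<<0 -> acc=55 shift=7
  byte[4]=0x54 cont=0 payload=0x54=84: acc |= 84<<7 -> acc=10807 shift=14 [end]
Varint 3: bytes[3:5] = B7 54 -> value 10807 (2 byte(s))
  byte[5]=0x69 cont=0 payload=0x69=105: acc |= 105<<0 -> acc=105 shift=7 [end]
Varint 4: bytes[5:6] = 69 -> value 105 (1 byte(s))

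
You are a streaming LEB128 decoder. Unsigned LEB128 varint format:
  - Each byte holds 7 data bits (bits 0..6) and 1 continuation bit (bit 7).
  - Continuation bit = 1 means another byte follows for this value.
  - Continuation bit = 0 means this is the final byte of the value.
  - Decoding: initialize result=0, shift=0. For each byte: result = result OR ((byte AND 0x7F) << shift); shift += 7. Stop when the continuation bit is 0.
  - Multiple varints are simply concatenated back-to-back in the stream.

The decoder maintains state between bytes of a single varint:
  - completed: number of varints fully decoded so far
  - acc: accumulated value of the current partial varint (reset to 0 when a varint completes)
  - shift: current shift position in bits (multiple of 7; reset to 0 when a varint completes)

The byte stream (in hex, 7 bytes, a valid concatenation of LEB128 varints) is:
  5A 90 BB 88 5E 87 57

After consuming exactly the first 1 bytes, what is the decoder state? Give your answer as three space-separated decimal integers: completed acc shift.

byte[0]=0x5A cont=0 payload=0x5A: varint #1 complete (value=90); reset -> completed=1 acc=0 shift=0

Answer: 1 0 0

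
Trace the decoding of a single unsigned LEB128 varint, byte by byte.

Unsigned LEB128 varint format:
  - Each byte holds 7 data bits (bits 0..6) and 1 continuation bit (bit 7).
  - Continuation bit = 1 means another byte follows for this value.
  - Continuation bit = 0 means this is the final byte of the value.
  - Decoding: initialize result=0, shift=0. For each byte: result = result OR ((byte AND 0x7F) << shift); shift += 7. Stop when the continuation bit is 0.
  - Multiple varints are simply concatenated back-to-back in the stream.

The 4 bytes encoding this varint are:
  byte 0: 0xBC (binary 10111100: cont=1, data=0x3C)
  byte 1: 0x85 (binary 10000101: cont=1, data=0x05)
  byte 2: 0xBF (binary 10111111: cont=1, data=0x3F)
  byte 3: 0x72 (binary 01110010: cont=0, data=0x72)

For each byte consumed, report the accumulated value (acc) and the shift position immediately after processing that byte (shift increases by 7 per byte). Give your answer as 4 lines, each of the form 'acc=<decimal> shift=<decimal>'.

byte 0=0xBC: payload=0x3C=60, contrib = 60<<0 = 60; acc -> 60, shift -> 7
byte 1=0x85: payload=0x05=5, contrib = 5<<7 = 640; acc -> 700, shift -> 14
byte 2=0xBF: payload=0x3F=63, contrib = 63<<14 = 1032192; acc -> 1032892, shift -> 21
byte 3=0x72: payload=0x72=114, contrib = 114<<21 = 239075328; acc -> 240108220, shift -> 28

Answer: acc=60 shift=7
acc=700 shift=14
acc=1032892 shift=21
acc=240108220 shift=28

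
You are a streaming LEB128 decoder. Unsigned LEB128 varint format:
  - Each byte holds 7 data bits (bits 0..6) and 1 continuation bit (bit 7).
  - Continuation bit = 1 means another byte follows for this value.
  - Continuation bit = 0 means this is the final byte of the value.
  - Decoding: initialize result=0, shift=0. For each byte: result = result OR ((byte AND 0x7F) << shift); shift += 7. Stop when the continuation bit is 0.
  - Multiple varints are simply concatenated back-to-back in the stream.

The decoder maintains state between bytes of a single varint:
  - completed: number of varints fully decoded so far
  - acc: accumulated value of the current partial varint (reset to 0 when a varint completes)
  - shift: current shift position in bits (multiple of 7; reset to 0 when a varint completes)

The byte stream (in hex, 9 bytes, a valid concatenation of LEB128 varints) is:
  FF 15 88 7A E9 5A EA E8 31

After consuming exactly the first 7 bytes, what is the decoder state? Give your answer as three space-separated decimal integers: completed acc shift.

Answer: 3 106 7

Derivation:
byte[0]=0xFF cont=1 payload=0x7F: acc |= 127<<0 -> completed=0 acc=127 shift=7
byte[1]=0x15 cont=0 payload=0x15: varint #1 complete (value=2815); reset -> completed=1 acc=0 shift=0
byte[2]=0x88 cont=1 payload=0x08: acc |= 8<<0 -> completed=1 acc=8 shift=7
byte[3]=0x7A cont=0 payload=0x7A: varint #2 complete (value=15624); reset -> completed=2 acc=0 shift=0
byte[4]=0xE9 cont=1 payload=0x69: acc |= 105<<0 -> completed=2 acc=105 shift=7
byte[5]=0x5A cont=0 payload=0x5A: varint #3 complete (value=11625); reset -> completed=3 acc=0 shift=0
byte[6]=0xEA cont=1 payload=0x6A: acc |= 106<<0 -> completed=3 acc=106 shift=7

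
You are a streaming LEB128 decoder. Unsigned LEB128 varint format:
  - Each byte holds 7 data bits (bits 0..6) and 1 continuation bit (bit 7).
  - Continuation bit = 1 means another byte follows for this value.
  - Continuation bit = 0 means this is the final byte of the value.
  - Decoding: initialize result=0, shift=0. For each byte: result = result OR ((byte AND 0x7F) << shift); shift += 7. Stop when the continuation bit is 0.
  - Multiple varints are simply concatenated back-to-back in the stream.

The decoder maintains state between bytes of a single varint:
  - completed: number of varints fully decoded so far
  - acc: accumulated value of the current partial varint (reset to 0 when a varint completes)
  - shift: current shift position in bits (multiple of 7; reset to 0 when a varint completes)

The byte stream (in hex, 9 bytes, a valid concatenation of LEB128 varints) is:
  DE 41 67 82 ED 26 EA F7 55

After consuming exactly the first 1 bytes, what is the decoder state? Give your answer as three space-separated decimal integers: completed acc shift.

Answer: 0 94 7

Derivation:
byte[0]=0xDE cont=1 payload=0x5E: acc |= 94<<0 -> completed=0 acc=94 shift=7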